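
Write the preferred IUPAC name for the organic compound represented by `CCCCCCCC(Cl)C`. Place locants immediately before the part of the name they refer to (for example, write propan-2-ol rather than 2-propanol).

2-chlorononane

The parent chain contains 9 carbons (nonane).
Number the chain so that the substituent locant set {2} is lower than {8} at the first point of difference.
This places a chloro group at C-2.
Assembling the pieces gives 2-chlorononane.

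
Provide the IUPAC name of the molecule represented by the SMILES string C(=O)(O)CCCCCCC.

octanoic acid

The longest chain bearing the –COOH group is 8 carbons long (octane).
The principal characteristic group is a carboxylic acid (terminal –COOH), named with the suffix -oic acid.
Number the chain so that the carboxylic acid carbon is C-1 by definition.
Assembling the pieces gives octanoic acid.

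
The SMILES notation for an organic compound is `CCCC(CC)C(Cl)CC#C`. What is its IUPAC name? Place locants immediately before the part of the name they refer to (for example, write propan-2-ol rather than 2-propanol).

4-chloro-5-ethyloct-1-yne

The longest carbon chain that includes the multiple bond has 8 carbons, so the parent hydride is octane.
A C≡C triple bond in the chain gives the infix -yne-.
Choose the numbering such that numbering from this end puts the triple bond at C-1 rather than C-7.
This places the triple bond between C-1 and C-2; a chloro group at C-4; an ethyl group at C-5.
Substituent prefixes are cited in alphabetical order (multiplying prefixes like di-/tri- are ignored for ordering).
The name is 4-chloro-5-ethyloct-1-yne.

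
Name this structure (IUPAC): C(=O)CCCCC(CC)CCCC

6-ethyldecanal

The longest chain bearing the –CHO group is 10 carbons long (decane).
The principal characteristic group is an aldehyde (terminal –CHO), named with the suffix -al.
Number the chain so that the aldehyde carbon is C-1 by definition.
This places an ethyl group at C-6.
Assembling the pieces gives 6-ethyldecanal.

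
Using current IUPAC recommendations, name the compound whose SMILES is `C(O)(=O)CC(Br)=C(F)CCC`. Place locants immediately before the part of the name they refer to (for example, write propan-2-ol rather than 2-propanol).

The longest carbon chain that includes the –COOH group and the multiple bond has 7 carbons, so the parent hydride is heptane.
The highest-priority functional group is a carboxylic acid (terminal –COOH), so the name ends in -oic acid.
A C=C double bond in the chain gives the infix -ene-.
The numbering direction is chosen so that the carboxylic acid carbon is C-1 by definition.
That gives the double bond between C-3 and C-4; a bromo group at C-3; a fluoro group at C-4.
The substituents are ordered alphabetically, ignoring any di-/tri- multipliers.
Putting it together: 3-bromo-4-fluorohept-3-enoic acid.

3-bromo-4-fluorohept-3-enoic acid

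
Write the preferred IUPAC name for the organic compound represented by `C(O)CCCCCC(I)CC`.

7-iodononan-1-ol

Counting along the main chain through the –OH group gives 9 carbons: the parent is nonane.
The principal characteristic group is an alcohol (–OH), named with the suffix -ol.
Number the chain so that numbering from this end puts the hydroxyl group at C-1 rather than C-9.
This places the hydroxyl at C-1; an iodo group at C-7.
Putting it together: 7-iodononan-1-ol.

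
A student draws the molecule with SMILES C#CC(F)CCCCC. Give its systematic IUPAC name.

3-fluorooct-1-yne

Counting along the main chain through the multiple bond gives 8 carbons: the parent is octane.
A C≡C triple bond in the chain gives the infix -yne-.
Choose the numbering such that numbering from this end puts the triple bond at C-1 rather than C-7.
This places the triple bond between C-1 and C-2; a fluoro group at C-3.
Assembling the pieces gives 3-fluorooct-1-yne.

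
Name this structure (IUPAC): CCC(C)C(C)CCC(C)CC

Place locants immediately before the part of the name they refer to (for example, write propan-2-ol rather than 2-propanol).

The parent chain contains 9 carbons (nonane).
The numbering direction is chosen so that the substituent locant set {3,4,7} is lower than {3,6,7} at the first point of difference.
With this numbering: methyl groups at C-3 and C-4 and C-7.
The name is 3,4,7-trimethylnonane.

3,4,7-trimethylnonane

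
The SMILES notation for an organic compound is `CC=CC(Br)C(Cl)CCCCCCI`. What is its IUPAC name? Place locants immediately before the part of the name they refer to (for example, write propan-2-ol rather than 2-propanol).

The longest carbon chain that includes the multiple bond has 11 carbons, so the parent hydride is undecane.
The chain contains a C=C double bond, so the unsaturation ending is -ene.
Number the chain so that numbering from this end puts the double bond at C-2 rather than C-9.
This places the double bond between C-2 and C-3; a bromo group at C-4; a chloro group at C-5; an iodo group at C-11.
Substituent prefixes are cited in alphabetical order (multiplying prefixes like di-/tri- are ignored for ordering).
The name is 4-bromo-5-chloro-11-iodoundec-2-ene.

4-bromo-5-chloro-11-iodoundec-2-ene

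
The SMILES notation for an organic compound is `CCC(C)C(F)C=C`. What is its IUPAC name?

3-fluoro-4-methylhex-1-ene

The longest carbon chain that includes the multiple bond has 6 carbons, so the parent hydride is hexane.
There is one C=C double bond, indicated by the ending -ene.
Number the chain so that numbering from this end puts the double bond at C-1 rather than C-5.
This places the double bond between C-1 and C-2; a fluoro group at C-3; a methyl group at C-4.
The substituents are ordered alphabetically, ignoring any di-/tri- multipliers.
Putting it together: 3-fluoro-4-methylhex-1-ene.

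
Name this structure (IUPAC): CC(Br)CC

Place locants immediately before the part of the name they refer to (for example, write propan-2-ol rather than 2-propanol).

2-bromobutane

The longest carbon chain is 4 atoms: the parent is butane.
Number the chain so that the substituent locant set {2} is lower than {3} at the first point of difference.
With this numbering: a bromo group at C-2.
The name is 2-bromobutane.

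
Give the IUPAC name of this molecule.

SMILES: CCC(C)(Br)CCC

The parent chain contains 6 carbons (hexane).
Number the chain so that the substituent locant set {3,3} is lower than {4,4} at the first point of difference.
That gives a bromo group at C-3; a methyl group at C-3.
Prefixes are listed alphabetically: bromo, methyl.
The name is 3-bromo-3-methylhexane.

3-bromo-3-methylhexane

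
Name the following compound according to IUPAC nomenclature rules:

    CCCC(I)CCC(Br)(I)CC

The longest continuous carbon chain has 9 atoms, so the parent hydride is nonane.
The numbering direction is chosen so that the substituent locant set {3,3,6} is lower than {4,7,7} at the first point of difference.
This places a bromo group at C-3; iodo groups at C-3 and C-6.
Substituent prefixes are cited in alphabetical order (multiplying prefixes like di-/tri- are ignored for ordering).
Putting it together: 3-bromo-3,6-diiodononane.

3-bromo-3,6-diiodononane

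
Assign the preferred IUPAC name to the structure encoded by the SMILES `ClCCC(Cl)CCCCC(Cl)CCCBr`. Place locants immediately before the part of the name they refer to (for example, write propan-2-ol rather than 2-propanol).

The longest continuous carbon chain has 11 atoms, so the parent hydride is undecane.
Number the chain so that the substituent locant set {1,3,8,11} is lower than {1,4,9,11} at the first point of difference.
With this numbering: a bromo group at C-11; chloro groups at C-1 and C-3 and C-8.
Substituent prefixes are cited in alphabetical order (multiplying prefixes like di-/tri- are ignored for ordering).
The name is 11-bromo-1,3,8-trichloroundecane.

11-bromo-1,3,8-trichloroundecane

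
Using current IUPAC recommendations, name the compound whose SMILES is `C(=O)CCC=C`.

pent-4-enal

The longest chain bearing the –CHO group and the multiple bond is 5 carbons long (pentane).
An aldehyde (terminal –CHO) is the principal characteristic group, giving the suffix -al.
The chain contains a C=C double bond, so the unsaturation ending is -ene.
The numbering direction is chosen so that the aldehyde carbon is C-1 by definition.
This places the double bond between C-4 and C-5.
Putting it together: pent-4-enal.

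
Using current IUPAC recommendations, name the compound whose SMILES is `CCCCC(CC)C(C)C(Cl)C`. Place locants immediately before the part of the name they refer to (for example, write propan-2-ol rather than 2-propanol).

2-chloro-4-ethyl-3-methyloctane

The longest continuous carbon chain has 8 atoms, so the parent hydride is octane.
Choose the numbering such that the substituent locant set {2,3,4} is lower than {5,6,7} at the first point of difference.
That gives a chloro group at C-2; an ethyl group at C-4; a methyl group at C-3.
Substituent prefixes are cited in alphabetical order (multiplying prefixes like di-/tri- are ignored for ordering).
The name is 2-chloro-4-ethyl-3-methyloctane.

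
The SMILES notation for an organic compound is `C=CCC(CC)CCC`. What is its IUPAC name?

4-ethylhept-1-ene

The longest carbon chain that includes the multiple bond has 7 carbons, so the parent hydride is heptane.
A C=C double bond in the chain gives the infix -ene-.
Number the chain so that numbering from this end puts the double bond at C-1 rather than C-6.
With this numbering: the double bond between C-1 and C-2; an ethyl group at C-4.
Assembling the pieces gives 4-ethylhept-1-ene.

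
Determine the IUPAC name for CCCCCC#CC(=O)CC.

Counting along the main chain through the carbonyl and the multiple bond gives 10 carbons: the parent is decane.
The highest-priority functional group is a ketone (C=O on an internal carbon), so the name ends in -one.
There is one C≡C triple bond, indicated by the ending -yne.
Number the chain so that numbering from this end puts the carbonyl group at C-3 rather than C-8.
That gives the carbonyl at C-3; the triple bond between C-4 and C-5.
Putting it together: dec-4-yn-3-one.

dec-4-yn-3-one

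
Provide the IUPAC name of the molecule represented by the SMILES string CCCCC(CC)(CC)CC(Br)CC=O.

Counting along the main chain through the –CHO group gives 9 carbons: the parent is nonane.
An aldehyde (terminal –CHO) is the principal characteristic group, giving the suffix -al.
Number the chain so that the aldehyde carbon is C-1 by definition.
That gives a bromo group at C-3; two ethyl groups at C-5.
The substituents are ordered alphabetically, ignoring any di-/tri- multipliers.
Assembling the pieces gives 3-bromo-5,5-diethylnonanal.

3-bromo-5,5-diethylnonanal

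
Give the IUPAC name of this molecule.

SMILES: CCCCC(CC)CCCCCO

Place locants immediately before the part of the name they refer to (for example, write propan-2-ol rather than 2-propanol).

The longest chain bearing the –OH group is 10 carbons long (decane).
An alcohol (–OH) is the principal characteristic group, giving the suffix -ol.
The numbering direction is chosen so that numbering from this end puts the hydroxyl group at C-1 rather than C-10.
That gives the hydroxyl at C-1; an ethyl group at C-6.
Assembling the pieces gives 6-ethyldecan-1-ol.

6-ethyldecan-1-ol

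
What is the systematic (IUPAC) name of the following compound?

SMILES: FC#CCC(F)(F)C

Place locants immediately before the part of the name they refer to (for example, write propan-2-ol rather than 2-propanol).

Counting along the main chain through the multiple bond gives 5 carbons: the parent is pentane.
There is one C≡C triple bond, indicated by the ending -yne.
The numbering direction is chosen so that numbering from this end puts the triple bond at C-1 rather than C-4.
That gives the triple bond between C-1 and C-2; fluoro groups at C-1 and C-4 (×2).
The name is 1,4,4-trifluoropent-1-yne.

1,4,4-trifluoropent-1-yne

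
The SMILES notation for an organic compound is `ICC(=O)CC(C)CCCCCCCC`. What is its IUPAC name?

Counting along the main chain through the carbonyl gives 12 carbons: the parent is dodecane.
The highest-priority functional group is a ketone (C=O on an internal carbon), so the name ends in -one.
The numbering direction is chosen so that numbering from this end puts the carbonyl group at C-2 rather than C-11.
This places the carbonyl at C-2; an iodo group at C-1; a methyl group at C-4.
The substituents are ordered alphabetically, ignoring any di-/tri- multipliers.
The name is 1-iodo-4-methyldodecan-2-one.

1-iodo-4-methyldodecan-2-one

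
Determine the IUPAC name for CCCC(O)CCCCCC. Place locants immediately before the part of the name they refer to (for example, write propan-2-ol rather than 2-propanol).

decan-4-ol

The longest chain bearing the –OH group is 10 carbons long (decane).
An alcohol (–OH) is the principal characteristic group, giving the suffix -ol.
The numbering direction is chosen so that numbering from this end puts the hydroxyl group at C-4 rather than C-7.
That gives the hydroxyl at C-4.
The name is decan-4-ol.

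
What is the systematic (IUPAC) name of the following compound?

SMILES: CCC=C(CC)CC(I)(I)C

Counting along the main chain through the multiple bond gives 7 carbons: the parent is heptane.
There is one C=C double bond, indicated by the ending -ene.
Number the chain so that numbering from this end puts the double bond at C-3 rather than C-4.
With this numbering: the double bond between C-3 and C-4; an ethyl group at C-4; two iodo groups at C-6.
Prefixes are listed alphabetically: ethyl, iodo.
Putting it together: 4-ethyl-6,6-diiodohept-3-ene.

4-ethyl-6,6-diiodohept-3-ene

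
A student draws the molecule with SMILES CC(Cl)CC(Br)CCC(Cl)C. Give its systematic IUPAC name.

4-bromo-2,7-dichlorooctane

The longest carbon chain is 8 atoms: the parent is octane.
The numbering direction is chosen so that the substituent locant set {2,4,7} is lower than {2,5,7} at the first point of difference.
With this numbering: a bromo group at C-4; chloro groups at C-2 and C-7.
Substituent prefixes are cited in alphabetical order (multiplying prefixes like di-/tri- are ignored for ordering).
The name is 4-bromo-2,7-dichlorooctane.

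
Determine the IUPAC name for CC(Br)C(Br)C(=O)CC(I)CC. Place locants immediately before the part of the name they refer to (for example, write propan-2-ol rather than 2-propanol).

The longest chain bearing the carbonyl is 8 carbons long (octane).
The principal characteristic group is a ketone (C=O on an internal carbon), named with the suffix -one.
The numbering direction is chosen so that numbering from this end puts the carbonyl group at C-4 rather than C-5.
That gives the carbonyl at C-4; bromo groups at C-2 and C-3; an iodo group at C-6.
Prefixes are listed alphabetically: bromo, iodo.
Assembling the pieces gives 2,3-dibromo-6-iodooctan-4-one.

2,3-dibromo-6-iodooctan-4-one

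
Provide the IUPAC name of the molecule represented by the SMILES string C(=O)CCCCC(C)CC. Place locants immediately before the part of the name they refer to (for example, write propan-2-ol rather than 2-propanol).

Counting along the main chain through the –CHO group gives 8 carbons: the parent is octane.
An aldehyde (terminal –CHO) is the principal characteristic group, giving the suffix -al.
Choose the numbering such that the aldehyde carbon is C-1 by definition.
With this numbering: a methyl group at C-6.
Assembling the pieces gives 6-methyloctanal.

6-methyloctanal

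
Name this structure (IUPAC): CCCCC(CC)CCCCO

5-ethylnonan-1-ol

Counting along the main chain through the –OH group gives 9 carbons: the parent is nonane.
An alcohol (–OH) is the principal characteristic group, giving the suffix -ol.
Number the chain so that numbering from this end puts the hydroxyl group at C-1 rather than C-9.
With this numbering: the hydroxyl at C-1; an ethyl group at C-5.
The name is 5-ethylnonan-1-ol.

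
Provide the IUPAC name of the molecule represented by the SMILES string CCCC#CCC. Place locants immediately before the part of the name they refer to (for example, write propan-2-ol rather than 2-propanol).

Counting along the main chain through the multiple bond gives 7 carbons: the parent is heptane.
A C≡C triple bond in the chain gives the infix -yne-.
Choose the numbering such that numbering from this end puts the triple bond at C-3 rather than C-4.
That gives the triple bond between C-3 and C-4.
Putting it together: hept-3-yne.

hept-3-yne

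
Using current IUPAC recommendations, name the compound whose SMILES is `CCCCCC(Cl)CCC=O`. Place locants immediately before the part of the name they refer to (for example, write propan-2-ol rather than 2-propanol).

The longest carbon chain that includes the –CHO group has 9 carbons, so the parent hydride is nonane.
The principal characteristic group is an aldehyde (terminal –CHO), named with the suffix -al.
The numbering direction is chosen so that the aldehyde carbon is C-1 by definition.
That gives a chloro group at C-4.
Putting it together: 4-chlorononanal.

4-chlorononanal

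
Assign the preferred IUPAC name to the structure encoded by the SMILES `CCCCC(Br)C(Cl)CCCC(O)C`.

The longest chain bearing the –OH group is 11 carbons long (undecane).
The highest-priority functional group is an alcohol (–OH), so the name ends in -ol.
Number the chain so that numbering from this end puts the hydroxyl group at C-2 rather than C-10.
That gives the hydroxyl at C-2; a bromo group at C-7; a chloro group at C-6.
Substituent prefixes are cited in alphabetical order (multiplying prefixes like di-/tri- are ignored for ordering).
The name is 7-bromo-6-chloroundecan-2-ol.

7-bromo-6-chloroundecan-2-ol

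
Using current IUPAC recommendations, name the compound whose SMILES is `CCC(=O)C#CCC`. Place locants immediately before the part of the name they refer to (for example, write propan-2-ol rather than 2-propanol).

hept-4-yn-3-one

The longest carbon chain that includes the carbonyl and the multiple bond has 7 carbons, so the parent hydride is heptane.
The highest-priority functional group is a ketone (C=O on an internal carbon), so the name ends in -one.
The chain contains a C≡C triple bond, so the unsaturation ending is -yne.
Number the chain so that numbering from this end puts the carbonyl group at C-3 rather than C-5.
With this numbering: the carbonyl at C-3; the triple bond between C-4 and C-5.
The name is hept-4-yn-3-one.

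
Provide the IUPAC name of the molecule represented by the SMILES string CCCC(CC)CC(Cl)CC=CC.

The longest chain bearing the multiple bond is 10 carbons long (decane).
There is one C=C double bond, indicated by the ending -ene.
Choose the numbering such that numbering from this end puts the double bond at C-2 rather than C-8.
With this numbering: the double bond between C-2 and C-3; a chloro group at C-5; an ethyl group at C-7.
Prefixes are listed alphabetically: chloro, ethyl.
Assembling the pieces gives 5-chloro-7-ethyldec-2-ene.

5-chloro-7-ethyldec-2-ene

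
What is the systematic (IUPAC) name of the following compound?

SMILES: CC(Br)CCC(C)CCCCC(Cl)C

2-bromo-10-chloro-5-methylundecane

The longest carbon chain is 11 atoms: the parent is undecane.
The numbering direction is chosen so that the substituent locant set {2,5,10} is lower than {2,7,10} at the first point of difference.
This places a bromo group at C-2; a chloro group at C-10; a methyl group at C-5.
Prefixes are listed alphabetically: bromo, chloro, methyl.
Putting it together: 2-bromo-10-chloro-5-methylundecane.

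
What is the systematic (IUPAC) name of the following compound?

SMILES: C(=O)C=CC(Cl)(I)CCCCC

The longest chain bearing the –CHO group and the multiple bond is 9 carbons long (nonane).
The principal characteristic group is an aldehyde (terminal –CHO), named with the suffix -al.
A C=C double bond in the chain gives the infix -ene-.
Number the chain so that the aldehyde carbon is C-1 by definition.
That gives the double bond between C-2 and C-3; a chloro group at C-4; an iodo group at C-4.
The substituents are ordered alphabetically, ignoring any di-/tri- multipliers.
The name is 4-chloro-4-iodonon-2-enal.

4-chloro-4-iodonon-2-enal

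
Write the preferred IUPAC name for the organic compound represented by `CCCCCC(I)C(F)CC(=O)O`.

3-fluoro-4-iodononanoic acid

The longest chain bearing the –COOH group is 9 carbons long (nonane).
The highest-priority functional group is a carboxylic acid (terminal –COOH), so the name ends in -oic acid.
The numbering direction is chosen so that the carboxylic acid carbon is C-1 by definition.
This places a fluoro group at C-3; an iodo group at C-4.
Prefixes are listed alphabetically: fluoro, iodo.
The name is 3-fluoro-4-iodononanoic acid.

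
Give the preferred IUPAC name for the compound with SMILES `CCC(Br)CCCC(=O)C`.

The longest chain bearing the carbonyl is 8 carbons long (octane).
The principal characteristic group is a ketone (C=O on an internal carbon), named with the suffix -one.
Choose the numbering such that numbering from this end puts the carbonyl group at C-2 rather than C-7.
With this numbering: the carbonyl at C-2; a bromo group at C-6.
The name is 6-bromooctan-2-one.

6-bromooctan-2-one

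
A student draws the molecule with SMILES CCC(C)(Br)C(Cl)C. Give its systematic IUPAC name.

The longest carbon chain is 5 atoms: the parent is pentane.
The numbering direction is chosen so that the substituent locant set {2,3,3} is lower than {3,3,4} at the first point of difference.
With this numbering: a bromo group at C-3; a chloro group at C-2; a methyl group at C-3.
Substituent prefixes are cited in alphabetical order (multiplying prefixes like di-/tri- are ignored for ordering).
The name is 3-bromo-2-chloro-3-methylpentane.

3-bromo-2-chloro-3-methylpentane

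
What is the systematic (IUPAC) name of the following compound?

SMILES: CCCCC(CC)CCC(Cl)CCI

3-chloro-6-ethyl-1-iododecane

The parent chain contains 10 carbons (decane).
Choose the numbering such that the substituent locant set {1,3,6} is lower than {5,8,10} at the first point of difference.
This places a chloro group at C-3; an ethyl group at C-6; an iodo group at C-1.
The substituents are ordered alphabetically, ignoring any di-/tri- multipliers.
Assembling the pieces gives 3-chloro-6-ethyl-1-iododecane.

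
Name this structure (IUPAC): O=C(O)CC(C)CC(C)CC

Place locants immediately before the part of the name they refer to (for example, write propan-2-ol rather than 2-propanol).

The longest carbon chain that includes the –COOH group has 7 carbons, so the parent hydride is heptane.
The principal characteristic group is a carboxylic acid (terminal –COOH), named with the suffix -oic acid.
Choose the numbering such that the carboxylic acid carbon is C-1 by definition.
That gives methyl groups at C-3 and C-5.
Assembling the pieces gives 3,5-dimethylheptanoic acid.

3,5-dimethylheptanoic acid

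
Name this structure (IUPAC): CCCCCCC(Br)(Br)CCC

The longest carbon chain is 10 atoms: the parent is decane.
Number the chain so that the substituent locant set {4,4} is lower than {7,7} at the first point of difference.
That gives two bromo groups at C-4.
The name is 4,4-dibromodecane.

4,4-dibromodecane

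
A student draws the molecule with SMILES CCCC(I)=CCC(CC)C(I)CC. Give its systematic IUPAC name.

7-ethyl-4,8-diiododec-4-ene

The longest chain bearing the multiple bond is 10 carbons long (decane).
There is one C=C double bond, indicated by the ending -ene.
Choose the numbering such that numbering from this end puts the double bond at C-4 rather than C-6.
With this numbering: the double bond between C-4 and C-5; an ethyl group at C-7; iodo groups at C-4 and C-8.
Prefixes are listed alphabetically: ethyl, iodo.
Putting it together: 7-ethyl-4,8-diiododec-4-ene.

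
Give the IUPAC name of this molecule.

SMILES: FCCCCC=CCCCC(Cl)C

10-chloro-1-fluoroundec-5-ene

The longest carbon chain that includes the multiple bond has 11 carbons, so the parent hydride is undecane.
The chain contains a C=C double bond, so the unsaturation ending is -ene.
The numbering direction is chosen so that numbering from this end puts the double bond at C-5 rather than C-6.
This places the double bond between C-5 and C-6; a chloro group at C-10; a fluoro group at C-1.
Prefixes are listed alphabetically: chloro, fluoro.
Assembling the pieces gives 10-chloro-1-fluoroundec-5-ene.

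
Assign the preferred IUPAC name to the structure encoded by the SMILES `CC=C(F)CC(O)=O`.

3-fluoropent-3-enoic acid

Counting along the main chain through the –COOH group and the multiple bond gives 5 carbons: the parent is pentane.
A carboxylic acid (terminal –COOH) is the principal characteristic group, giving the suffix -oic acid.
A C=C double bond in the chain gives the infix -ene-.
Choose the numbering such that the carboxylic acid carbon is C-1 by definition.
That gives the double bond between C-3 and C-4; a fluoro group at C-3.
Putting it together: 3-fluoropent-3-enoic acid.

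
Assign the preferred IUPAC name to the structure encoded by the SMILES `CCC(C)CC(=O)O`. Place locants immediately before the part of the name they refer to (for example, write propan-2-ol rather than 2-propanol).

3-methylpentanoic acid

Counting along the main chain through the –COOH group gives 5 carbons: the parent is pentane.
The principal characteristic group is a carboxylic acid (terminal –COOH), named with the suffix -oic acid.
Number the chain so that the carboxylic acid carbon is C-1 by definition.
With this numbering: a methyl group at C-3.
Putting it together: 3-methylpentanoic acid.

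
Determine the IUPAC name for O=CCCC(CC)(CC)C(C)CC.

4,4-diethyl-5-methylheptanal

Counting along the main chain through the –CHO group gives 7 carbons: the parent is heptane.
An aldehyde (terminal –CHO) is the principal characteristic group, giving the suffix -al.
Choose the numbering such that the aldehyde carbon is C-1 by definition.
This places two ethyl groups at C-4; a methyl group at C-5.
Substituent prefixes are cited in alphabetical order (multiplying prefixes like di-/tri- are ignored for ordering).
Assembling the pieces gives 4,4-diethyl-5-methylheptanal.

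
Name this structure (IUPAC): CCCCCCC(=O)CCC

Counting along the main chain through the carbonyl gives 10 carbons: the parent is decane.
The highest-priority functional group is a ketone (C=O on an internal carbon), so the name ends in -one.
Choose the numbering such that numbering from this end puts the carbonyl group at C-4 rather than C-7.
With this numbering: the carbonyl at C-4.
The name is decan-4-one.

decan-4-one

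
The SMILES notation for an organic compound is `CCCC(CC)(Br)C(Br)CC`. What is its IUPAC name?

The longest carbon chain is 7 atoms: the parent is heptane.
Choose the numbering such that the substituent locant set {3,4,4} is lower than {4,4,5} at the first point of difference.
With this numbering: bromo groups at C-3 and C-4; an ethyl group at C-4.
The substituents are ordered alphabetically, ignoring any di-/tri- multipliers.
The name is 3,4-dibromo-4-ethylheptane.

3,4-dibromo-4-ethylheptane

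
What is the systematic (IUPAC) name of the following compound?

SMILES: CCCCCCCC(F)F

1,1-difluorooctane

The parent chain contains 8 carbons (octane).
Number the chain so that the substituent locant set {1,1} is lower than {8,8} at the first point of difference.
That gives two fluoro groups at C-1.
Putting it together: 1,1-difluorooctane.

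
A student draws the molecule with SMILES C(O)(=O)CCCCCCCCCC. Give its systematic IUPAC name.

undecanoic acid

Counting along the main chain through the –COOH group gives 11 carbons: the parent is undecane.
The highest-priority functional group is a carboxylic acid (terminal –COOH), so the name ends in -oic acid.
The numbering direction is chosen so that the carboxylic acid carbon is C-1 by definition.
The name is undecanoic acid.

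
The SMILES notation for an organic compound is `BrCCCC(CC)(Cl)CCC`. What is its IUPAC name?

1-bromo-4-chloro-4-ethylheptane

The longest continuous carbon chain has 7 atoms, so the parent hydride is heptane.
The numbering direction is chosen so that the substituent locant set {1,4,4} is lower than {4,4,7} at the first point of difference.
This places a bromo group at C-1; a chloro group at C-4; an ethyl group at C-4.
Substituent prefixes are cited in alphabetical order (multiplying prefixes like di-/tri- are ignored for ordering).
The name is 1-bromo-4-chloro-4-ethylheptane.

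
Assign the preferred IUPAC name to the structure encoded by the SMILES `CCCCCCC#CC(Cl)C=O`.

Counting along the main chain through the –CHO group and the multiple bond gives 10 carbons: the parent is decane.
The highest-priority functional group is an aldehyde (terminal –CHO), so the name ends in -al.
The chain contains a C≡C triple bond, so the unsaturation ending is -yne.
Number the chain so that the aldehyde carbon is C-1 by definition.
This places the triple bond between C-3 and C-4; a chloro group at C-2.
Assembling the pieces gives 2-chlorodec-3-ynal.

2-chlorodec-3-ynal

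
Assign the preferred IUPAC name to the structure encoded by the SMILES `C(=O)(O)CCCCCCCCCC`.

undecanoic acid

The longest carbon chain that includes the –COOH group has 11 carbons, so the parent hydride is undecane.
The highest-priority functional group is a carboxylic acid (terminal –COOH), so the name ends in -oic acid.
Number the chain so that the carboxylic acid carbon is C-1 by definition.
Assembling the pieces gives undecanoic acid.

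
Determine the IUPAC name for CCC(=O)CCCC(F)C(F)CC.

7,8-difluorodecan-3-one

The longest chain bearing the carbonyl is 10 carbons long (decane).
A ketone (C=O on an internal carbon) is the principal characteristic group, giving the suffix -one.
Choose the numbering such that numbering from this end puts the carbonyl group at C-3 rather than C-8.
That gives the carbonyl at C-3; fluoro groups at C-7 and C-8.
Assembling the pieces gives 7,8-difluorodecan-3-one.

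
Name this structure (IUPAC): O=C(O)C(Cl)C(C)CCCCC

2-chloro-3-methyloctanoic acid

Counting along the main chain through the –COOH group gives 8 carbons: the parent is octane.
A carboxylic acid (terminal –COOH) is the principal characteristic group, giving the suffix -oic acid.
Choose the numbering such that the carboxylic acid carbon is C-1 by definition.
With this numbering: a chloro group at C-2; a methyl group at C-3.
Prefixes are listed alphabetically: chloro, methyl.
Putting it together: 2-chloro-3-methyloctanoic acid.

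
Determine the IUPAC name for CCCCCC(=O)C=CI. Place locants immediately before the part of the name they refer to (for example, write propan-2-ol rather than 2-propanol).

1-iodooct-1-en-3-one

The longest carbon chain that includes the carbonyl and the multiple bond has 8 carbons, so the parent hydride is octane.
The highest-priority functional group is a ketone (C=O on an internal carbon), so the name ends in -one.
The chain contains a C=C double bond, so the unsaturation ending is -ene.
The numbering direction is chosen so that numbering from this end puts the carbonyl group at C-3 rather than C-6.
This places the carbonyl at C-3; the double bond between C-1 and C-2; an iodo group at C-1.
The name is 1-iodooct-1-en-3-one.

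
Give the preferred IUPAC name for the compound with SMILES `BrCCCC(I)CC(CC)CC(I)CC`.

1-bromo-6-ethyl-4,8-diiododecane

The parent chain contains 10 carbons (decane).
Choose the numbering such that the substituent locant set {1,4,6,8} is lower than {3,5,7,10} at the first point of difference.
That gives a bromo group at C-1; an ethyl group at C-6; iodo groups at C-4 and C-8.
Substituent prefixes are cited in alphabetical order (multiplying prefixes like di-/tri- are ignored for ordering).
Putting it together: 1-bromo-6-ethyl-4,8-diiododecane.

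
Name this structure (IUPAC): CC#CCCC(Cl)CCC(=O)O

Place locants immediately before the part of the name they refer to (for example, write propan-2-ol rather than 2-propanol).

4-chloronon-7-ynoic acid

The longest chain bearing the –COOH group and the multiple bond is 9 carbons long (nonane).
The highest-priority functional group is a carboxylic acid (terminal –COOH), so the name ends in -oic acid.
A C≡C triple bond in the chain gives the infix -yne-.
The numbering direction is chosen so that the carboxylic acid carbon is C-1 by definition.
That gives the triple bond between C-7 and C-8; a chloro group at C-4.
Assembling the pieces gives 4-chloronon-7-ynoic acid.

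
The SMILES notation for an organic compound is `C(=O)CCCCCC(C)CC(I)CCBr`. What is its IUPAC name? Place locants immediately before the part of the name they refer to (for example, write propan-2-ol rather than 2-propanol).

The longest carbon chain that includes the –CHO group has 11 carbons, so the parent hydride is undecane.
An aldehyde (terminal –CHO) is the principal characteristic group, giving the suffix -al.
Choose the numbering such that the aldehyde carbon is C-1 by definition.
That gives a bromo group at C-11; an iodo group at C-9; a methyl group at C-7.
Substituent prefixes are cited in alphabetical order (multiplying prefixes like di-/tri- are ignored for ordering).
The name is 11-bromo-9-iodo-7-methylundecanal.

11-bromo-9-iodo-7-methylundecanal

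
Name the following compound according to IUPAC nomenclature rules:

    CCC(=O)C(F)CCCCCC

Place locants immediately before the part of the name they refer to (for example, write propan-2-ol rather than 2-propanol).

Counting along the main chain through the carbonyl gives 10 carbons: the parent is decane.
The highest-priority functional group is a ketone (C=O on an internal carbon), so the name ends in -one.
Number the chain so that numbering from this end puts the carbonyl group at C-3 rather than C-8.
This places the carbonyl at C-3; a fluoro group at C-4.
Putting it together: 4-fluorodecan-3-one.

4-fluorodecan-3-one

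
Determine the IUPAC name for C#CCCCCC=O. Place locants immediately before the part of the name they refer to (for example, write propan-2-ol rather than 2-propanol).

hept-6-ynal

Counting along the main chain through the –CHO group and the multiple bond gives 7 carbons: the parent is heptane.
The highest-priority functional group is an aldehyde (terminal –CHO), so the name ends in -al.
The chain contains a C≡C triple bond, so the unsaturation ending is -yne.
The numbering direction is chosen so that the aldehyde carbon is C-1 by definition.
With this numbering: the triple bond between C-6 and C-7.
Assembling the pieces gives hept-6-ynal.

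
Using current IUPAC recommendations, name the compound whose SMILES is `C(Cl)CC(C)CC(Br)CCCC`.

5-bromo-1-chloro-3-methylnonane

The parent chain contains 9 carbons (nonane).
The numbering direction is chosen so that the substituent locant set {1,3,5} is lower than {5,7,9} at the first point of difference.
With this numbering: a bromo group at C-5; a chloro group at C-1; a methyl group at C-3.
Substituent prefixes are cited in alphabetical order (multiplying prefixes like di-/tri- are ignored for ordering).
The name is 5-bromo-1-chloro-3-methylnonane.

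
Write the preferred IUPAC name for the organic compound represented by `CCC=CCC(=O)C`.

hept-4-en-2-one

Counting along the main chain through the carbonyl and the multiple bond gives 7 carbons: the parent is heptane.
A ketone (C=O on an internal carbon) is the principal characteristic group, giving the suffix -one.
The chain contains a C=C double bond, so the unsaturation ending is -ene.
The numbering direction is chosen so that numbering from this end puts the carbonyl group at C-2 rather than C-6.
This places the carbonyl at C-2; the double bond between C-4 and C-5.
The name is hept-4-en-2-one.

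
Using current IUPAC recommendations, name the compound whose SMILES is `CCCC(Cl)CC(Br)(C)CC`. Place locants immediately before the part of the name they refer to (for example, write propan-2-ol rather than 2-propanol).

3-bromo-5-chloro-3-methyloctane

The parent chain contains 8 carbons (octane).
The numbering direction is chosen so that the substituent locant set {3,3,5} is lower than {4,6,6} at the first point of difference.
This places a bromo group at C-3; a chloro group at C-5; a methyl group at C-3.
The substituents are ordered alphabetically, ignoring any di-/tri- multipliers.
Assembling the pieces gives 3-bromo-5-chloro-3-methyloctane.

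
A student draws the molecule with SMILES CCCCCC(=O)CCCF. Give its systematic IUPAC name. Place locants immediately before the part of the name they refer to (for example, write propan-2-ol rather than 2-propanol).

1-fluorononan-4-one

The longest carbon chain that includes the carbonyl has 9 carbons, so the parent hydride is nonane.
The principal characteristic group is a ketone (C=O on an internal carbon), named with the suffix -one.
Number the chain so that numbering from this end puts the carbonyl group at C-4 rather than C-6.
With this numbering: the carbonyl at C-4; a fluoro group at C-1.
Assembling the pieces gives 1-fluorononan-4-one.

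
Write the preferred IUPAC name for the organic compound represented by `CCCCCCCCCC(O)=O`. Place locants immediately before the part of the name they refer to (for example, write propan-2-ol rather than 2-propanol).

decanoic acid

Counting along the main chain through the –COOH group gives 10 carbons: the parent is decane.
The principal characteristic group is a carboxylic acid (terminal –COOH), named with the suffix -oic acid.
Choose the numbering such that the carboxylic acid carbon is C-1 by definition.
Assembling the pieces gives decanoic acid.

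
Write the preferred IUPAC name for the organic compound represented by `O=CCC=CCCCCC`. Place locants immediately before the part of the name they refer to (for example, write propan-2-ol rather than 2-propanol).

Counting along the main chain through the –CHO group and the multiple bond gives 9 carbons: the parent is nonane.
The principal characteristic group is an aldehyde (terminal –CHO), named with the suffix -al.
A C=C double bond in the chain gives the infix -ene-.
Number the chain so that the aldehyde carbon is C-1 by definition.
This places the double bond between C-3 and C-4.
The name is non-3-enal.

non-3-enal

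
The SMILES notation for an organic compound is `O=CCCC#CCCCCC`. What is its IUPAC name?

The longest chain bearing the –CHO group and the multiple bond is 10 carbons long (decane).
The highest-priority functional group is an aldehyde (terminal –CHO), so the name ends in -al.
The chain contains a C≡C triple bond, so the unsaturation ending is -yne.
Choose the numbering such that the aldehyde carbon is C-1 by definition.
That gives the triple bond between C-4 and C-5.
Assembling the pieces gives dec-4-ynal.

dec-4-ynal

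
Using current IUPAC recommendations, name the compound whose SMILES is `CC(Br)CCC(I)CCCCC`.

2-bromo-5-iododecane

The longest continuous carbon chain has 10 atoms, so the parent hydride is decane.
The numbering direction is chosen so that the substituent locant set {2,5} is lower than {6,9} at the first point of difference.
That gives a bromo group at C-2; an iodo group at C-5.
The substituents are ordered alphabetically, ignoring any di-/tri- multipliers.
The name is 2-bromo-5-iododecane.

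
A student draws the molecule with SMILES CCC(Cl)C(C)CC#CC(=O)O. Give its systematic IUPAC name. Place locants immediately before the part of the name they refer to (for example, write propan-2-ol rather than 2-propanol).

6-chloro-5-methyloct-2-ynoic acid

Counting along the main chain through the –COOH group and the multiple bond gives 8 carbons: the parent is octane.
A carboxylic acid (terminal –COOH) is the principal characteristic group, giving the suffix -oic acid.
The chain contains a C≡C triple bond, so the unsaturation ending is -yne.
Choose the numbering such that the carboxylic acid carbon is C-1 by definition.
This places the triple bond between C-2 and C-3; a chloro group at C-6; a methyl group at C-5.
Substituent prefixes are cited in alphabetical order (multiplying prefixes like di-/tri- are ignored for ordering).
The name is 6-chloro-5-methyloct-2-ynoic acid.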